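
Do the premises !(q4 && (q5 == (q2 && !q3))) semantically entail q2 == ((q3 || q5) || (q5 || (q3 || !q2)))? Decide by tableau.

Initial set: {!(q4 && (q5 == (q2 && !q3))); !(q2 == ((q3 || q5) || (q5 || (q3 || !q2))))}.
!(q4 && (q5 == (q2 && !q3))): β-rule — branch into !q4  //  !(q5 == (q2 && !q3)).
  branch 1 (add !q4):
    !(q2 == ((q3 || q5) || (q5 || (q3 || !q2)))): β-rule — branch into q2, !((q3 || q5) || (q5 || (q3 || !q2)))  //  !q2, ((q3 || q5) || (q5 || (q3 || !q2))).
      branch 1.1 (add q2, !((q3 || q5) || (q5 || (q3 || !q2)))):
        !((q3 || q5) || (q5 || (q3 || !q2))): α-rule — add !(q3 || q5), !(q5 || (q3 || !q2)).
        !(q3 || q5): α-rule — add !q3, !q5.
        !(q5 || (q3 || !q2)): α-rule — add !q5, !(q3 || !q2).
        !(q3 || !q2): α-rule — add !q3, !!q2.
        ○ open, literals {q2=T, q3=F, q4=F, q5=F}.
      branch 1.2 (add !q2, ((q3 || q5) || (q5 || (q3 || !q2)))):
        ((q3 || q5) || (q5 || (q3 || !q2))): β-rule — branch into (q3 || q5)  //  (q5 || (q3 || !q2)).
          branch 1.2.1 (add (q3 || q5)):
            (q3 || q5): β-rule — branch into q3  //  q5.
              branch 1.2.1.1 (add q3):
                ○ open, literals {q2=F, q3=T, q4=F}.
              branch 1.2.1.2 (add q5):
                ○ open, literals {q2=F, q4=F, q5=T}.
          branch 1.2.2 (add (q5 || (q3 || !q2))):
            (q5 || (q3 || !q2)): β-rule — branch into q5  //  (q3 || !q2).
              branch 1.2.2.1 (add q5):
                ○ open, literals {q2=F, q4=F, q5=T}.
              branch 1.2.2.2 (add (q3 || !q2)):
                (q3 || !q2): β-rule — branch into q3  //  !q2.
                  branch 1.2.2.2.1 (add q3):
                    ○ open, literals {q2=F, q3=T, q4=F}.
                  branch 1.2.2.2.2 (add !q2):
                    ○ open, literals {q2=F, q4=F}.
  branch 2 (add !(q5 == (q2 && !q3))):
    !(q2 == ((q3 || q5) || (q5 || (q3 || !q2)))): β-rule — branch into q2, !((q3 || q5) || (q5 || (q3 || !q2)))  //  !q2, ((q3 || q5) || (q5 || (q3 || !q2))).
      branch 2.1 (add q2, !((q3 || q5) || (q5 || (q3 || !q2)))):
        !((q3 || q5) || (q5 || (q3 || !q2))): α-rule — add !(q3 || q5), !(q5 || (q3 || !q2)).
        !(q3 || q5): α-rule — add !q3, !q5.
        !(q5 || (q3 || !q2)): α-rule — add !q5, !(q3 || !q2).
        !(q3 || !q2): α-rule — add !q3, !!q2.
        !(q5 == (q2 && !q3)): β-rule — branch into q5, !(q2 && !q3)  //  !q5, (q2 && !q3).
          branch 2.1.1 (add q5, !(q2 && !q3)):
            × closes — contains both q5 and !q5.
          branch 2.1.2 (add !q5, (q2 && !q3)):
            (q2 && !q3): α-rule — add q2, !q3.
            ○ open, literals {q2=T, q3=F, q5=F}.
      branch 2.2 (add !q2, ((q3 || q5) || (q5 || (q3 || !q2)))):
        !(q5 == (q2 && !q3)): β-rule — branch into q5, !(q2 && !q3)  //  !q5, (q2 && !q3).
          branch 2.2.1 (add q5, !(q2 && !q3)):
            ((q3 || q5) || (q5 || (q3 || !q2))): β-rule — branch into (q3 || q5)  //  (q5 || (q3 || !q2)).
              branch 2.2.1.1 (add (q3 || q5)):
                !(q2 && !q3): β-rule — branch into !q2  //  !!q3.
                  branch 2.2.1.1.1 (add !q2):
                    (q3 || q5): β-rule — branch into q3  //  q5.
                      branch 2.2.1.1.1.1 (add q3):
                        ○ open, literals {q2=F, q3=T, q5=T}.
                      branch 2.2.1.1.1.2 (add q5):
                        ○ open, literals {q2=F, q5=T}.
                  branch 2.2.1.1.2 (add !!q3):
                    (q3 || q5): β-rule — branch into q3  //  q5.
                      branch 2.2.1.1.2.1 (add q3):
                        ○ open, literals {q2=F, q3=T, q5=T}.
                      branch 2.2.1.1.2.2 (add q5):
                        ○ open, literals {q2=F, q3=T, q5=T}.
              branch 2.2.1.2 (add (q5 || (q3 || !q2))):
                !(q2 && !q3): β-rule — branch into !q2  //  !!q3.
                  branch 2.2.1.2.1 (add !q2):
                    (q5 || (q3 || !q2)): β-rule — branch into q5  //  (q3 || !q2).
                      branch 2.2.1.2.1.1 (add q5):
                        ○ open, literals {q2=F, q5=T}.
                      branch 2.2.1.2.1.2 (add (q3 || !q2)):
                        (q3 || !q2): β-rule — branch into q3  //  !q2.
                          branch 2.2.1.2.1.2.1 (add q3):
                            ○ open, literals {q2=F, q3=T, q5=T}.
                          branch 2.2.1.2.1.2.2 (add !q2):
                            ○ open, literals {q2=F, q5=T}.
                  branch 2.2.1.2.2 (add !!q3):
                    (q5 || (q3 || !q2)): β-rule — branch into q5  //  (q3 || !q2).
                      branch 2.2.1.2.2.1 (add q5):
                        ○ open, literals {q2=F, q3=T, q5=T}.
                      branch 2.2.1.2.2.2 (add (q3 || !q2)):
                        (q3 || !q2): β-rule — branch into q3  //  !q2.
                          branch 2.2.1.2.2.2.1 (add q3):
                            ○ open, literals {q2=F, q3=T, q5=T}.
                          branch 2.2.1.2.2.2.2 (add !q2):
                            ○ open, literals {q2=F, q3=T, q5=T}.
          branch 2.2.2 (add !q5, (q2 && !q3)):
            (q2 && !q3): α-rule — add q2, !q3.
            × closes — contains both q2 and !q2.
2 branches closed, 17 open.
An open branch gives a countermodel: q2=T, q3=F, q4=F, q5=F (unmentioned atoms arbitrary); the premises hold there but the conclusion fails.

No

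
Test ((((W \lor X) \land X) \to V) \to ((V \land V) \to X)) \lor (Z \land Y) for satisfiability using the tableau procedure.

Satisfiable

Initial set: {T (((((W \lor X) \land X) \to V) \to ((V \land V) \to X)) \lor (Z \land Y))}.
T (((((W \lor X) \land X) \to V) \to ((V \land V) \to X)) \lor (Z \land Y)): β-rule — branch into T ((((W \lor X) \land X) \to V) \to ((V \land V) \to X))  //  T (Z \land Y).
  branch 1 (add T ((((W \lor X) \land X) \to V) \to ((V \land V) \to X))):
    T ((((W \lor X) \land X) \to V) \to ((V \land V) \to X)): β-rule — branch into F (((W \lor X) \land X) \to V)  //  T ((V \land V) \to X).
      branch 1.1 (add F (((W \lor X) \land X) \to V)):
        F (((W \lor X) \land X) \to V): α-rule — add T ((W \lor X) \land X), F V.
        T ((W \lor X) \land X): α-rule — add T (W \lor X), T X.
        T (W \lor X): β-rule — branch into T W  //  T X.
          branch 1.1.1 (add T W):
            ○ open, literals {V=0, W=1, X=1}.
          branch 1.1.2 (add T X):
            ○ open, literals {V=0, X=1}.
      branch 1.2 (add T ((V \land V) \to X)):
        T ((V \land V) \to X): β-rule — branch into F (V \land V)  //  T X.
          branch 1.2.1 (add F (V \land V)):
            F (V \land V): β-rule — branch into F V  //  F V.
              branch 1.2.1.1 (add F V):
                ○ open, literals {V=0}.
              branch 1.2.1.2 (add F V):
                ○ open, literals {V=0}.
          branch 1.2.2 (add T X):
            ○ open, literals {X=1}.
  branch 2 (add T (Z \land Y)):
    T (Z \land Y): α-rule — add T Z, T Y.
    ○ open, literals {Y=1, Z=1}.
0 branches closed, 6 open.
An open branch gives a satisfying assignment: V=0, W=1, X=1.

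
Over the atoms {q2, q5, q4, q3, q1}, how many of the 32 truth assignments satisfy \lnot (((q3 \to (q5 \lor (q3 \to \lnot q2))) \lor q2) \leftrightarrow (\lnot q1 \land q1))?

Initial set: {\lnot (((q3 \to (q5 \lor (q3 \to \lnot q2))) \lor q2) \leftrightarrow (\lnot q1 \land q1))}.
\lnot (((q3 \to (q5 \lor (q3 \to \lnot q2))) \lor q2) \leftrightarrow (\lnot q1 \land q1)): β-rule — branch into ((q3 \to (q5 \lor (q3 \to \lnot q2))) \lor q2), \lnot (\lnot q1 \land q1)  //  \lnot ((q3 \to (q5 \lor (q3 \to \lnot q2))) \lor q2), (\lnot q1 \land q1).
  branch 1 (add ((q3 \to (q5 \lor (q3 \to \lnot q2))) \lor q2), \lnot (\lnot q1 \land q1)):
    ((q3 \to (q5 \lor (q3 \to \lnot q2))) \lor q2): β-rule — branch into (q3 \to (q5 \lor (q3 \to \lnot q2)))  //  q2.
      branch 1.1 (add (q3 \to (q5 \lor (q3 \to \lnot q2)))):
        \lnot (\lnot q1 \land q1): β-rule — branch into \lnot \lnot q1  //  \lnot q1.
          branch 1.1.1 (add \lnot \lnot q1):
            (q3 \to (q5 \lor (q3 \to \lnot q2))): β-rule — branch into \lnot q3  //  (q5 \lor (q3 \to \lnot q2)).
              branch 1.1.1.1 (add \lnot q3):
                ○ open, literals {q1=T, q3=F}.
              branch 1.1.1.2 (add (q5 \lor (q3 \to \lnot q2))):
                (q5 \lor (q3 \to \lnot q2)): β-rule — branch into q5  //  (q3 \to \lnot q2).
                  branch 1.1.1.2.1 (add q5):
                    ○ open, literals {q1=T, q5=T}.
                  branch 1.1.1.2.2 (add (q3 \to \lnot q2)):
                    (q3 \to \lnot q2): β-rule — branch into \lnot q3  //  \lnot q2.
                      branch 1.1.1.2.2.1 (add \lnot q3):
                        ○ open, literals {q1=T, q3=F}.
                      branch 1.1.1.2.2.2 (add \lnot q2):
                        ○ open, literals {q1=T, q2=F}.
          branch 1.1.2 (add \lnot q1):
            (q3 \to (q5 \lor (q3 \to \lnot q2))): β-rule — branch into \lnot q3  //  (q5 \lor (q3 \to \lnot q2)).
              branch 1.1.2.1 (add \lnot q3):
                ○ open, literals {q1=F, q3=F}.
              branch 1.1.2.2 (add (q5 \lor (q3 \to \lnot q2))):
                (q5 \lor (q3 \to \lnot q2)): β-rule — branch into q5  //  (q3 \to \lnot q2).
                  branch 1.1.2.2.1 (add q5):
                    ○ open, literals {q1=F, q5=T}.
                  branch 1.1.2.2.2 (add (q3 \to \lnot q2)):
                    (q3 \to \lnot q2): β-rule — branch into \lnot q3  //  \lnot q2.
                      branch 1.1.2.2.2.1 (add \lnot q3):
                        ○ open, literals {q1=F, q3=F}.
                      branch 1.1.2.2.2.2 (add \lnot q2):
                        ○ open, literals {q1=F, q2=F}.
      branch 1.2 (add q2):
        \lnot (\lnot q1 \land q1): β-rule — branch into \lnot \lnot q1  //  \lnot q1.
          branch 1.2.1 (add \lnot \lnot q1):
            ○ open, literals {q1=T, q2=T}.
          branch 1.2.2 (add \lnot q1):
            ○ open, literals {q1=F, q2=T}.
  branch 2 (add \lnot ((q3 \to (q5 \lor (q3 \to \lnot q2))) \lor q2), (\lnot q1 \land q1)):
    \lnot ((q3 \to (q5 \lor (q3 \to \lnot q2))) \lor q2): α-rule — add \lnot (q3 \to (q5 \lor (q3 \to \lnot q2))), \lnot q2.
    (\lnot q1 \land q1): α-rule — add \lnot q1, q1.
    × closes — contains both q1 and \lnot q1.
1 branch closed, 10 open.
Each open branch fixes some atoms; the unmentioned ones are free. Counting distinct full assignments: branch {q1=T, q3=F} (q2, q5, q4) contributes 8 new; branch {q1=T, q5=T} (q2, q4, q3) contributes 4 new; branch {q1=T, q3=F} (q2, q5, q4) contributes 0 new; branch {q1=T, q2=F} (q5, q4, q3) contributes 2 new; branch {q1=F, q3=F} (q2, q5, q4) contributes 8 new; branch {q1=F, q5=T} (q2, q4, q3) contributes 4 new; branch {q1=F, q3=F} (q2, q5, q4) contributes 0 new; branch {q1=F, q2=F} (q5, q4, q3) contributes 2 new; branch {q1=T, q2=T} (q5, q4, q3) contributes 2 new; branch {q1=F, q2=T} (q5, q4, q3) contributes 2 new. Total: 32.

32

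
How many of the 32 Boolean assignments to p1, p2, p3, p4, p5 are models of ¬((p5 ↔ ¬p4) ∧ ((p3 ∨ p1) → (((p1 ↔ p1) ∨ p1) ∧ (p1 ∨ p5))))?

Initial set: {T ¬((p5 ↔ ¬p4) ∧ ((p3 ∨ p1) → (((p1 ↔ p1) ∨ p1) ∧ (p1 ∨ p5))))}.
T ¬((p5 ↔ ¬p4) ∧ ((p3 ∨ p1) → (((p1 ↔ p1) ∨ p1) ∧ (p1 ∨ p5)))): β-rule — branch into F (p5 ↔ ¬p4)  //  F ((p3 ∨ p1) → (((p1 ↔ p1) ∨ p1) ∧ (p1 ∨ p5))).
  branch 1 (add F (p5 ↔ ¬p4)):
    F (p5 ↔ ¬p4): β-rule — branch into T p5, F ¬p4  //  F p5, T ¬p4.
      branch 1.1 (add T p5, F ¬p4):
        ○ open, literals {p4=true, p5=true}.
      branch 1.2 (add F p5, T ¬p4):
        ○ open, literals {p4=false, p5=false}.
  branch 2 (add F ((p3 ∨ p1) → (((p1 ↔ p1) ∨ p1) ∧ (p1 ∨ p5)))):
    F ((p3 ∨ p1) → (((p1 ↔ p1) ∨ p1) ∧ (p1 ∨ p5))): α-rule — add T (p3 ∨ p1), F (((p1 ↔ p1) ∨ p1) ∧ (p1 ∨ p5)).
    T (p3 ∨ p1): β-rule — branch into T p3  //  T p1.
      branch 2.1 (add T p3):
        F (((p1 ↔ p1) ∨ p1) ∧ (p1 ∨ p5)): β-rule — branch into F ((p1 ↔ p1) ∨ p1)  //  F (p1 ∨ p5).
          branch 2.1.1 (add F ((p1 ↔ p1) ∨ p1)):
            F ((p1 ↔ p1) ∨ p1): α-rule — add F (p1 ↔ p1), F p1.
            F (p1 ↔ p1): β-rule — branch into T p1, F p1  //  F p1, T p1.
              branch 2.1.1.1 (add T p1, F p1):
                × closes — contains both p1 and ¬p1.
              branch 2.1.1.2 (add F p1, T p1):
                × closes — contains both p1 and ¬p1.
          branch 2.1.2 (add F (p1 ∨ p5)):
            F (p1 ∨ p5): α-rule — add F p1, F p5.
            ○ open, literals {p1=false, p3=true, p5=false}.
      branch 2.2 (add T p1):
        F (((p1 ↔ p1) ∨ p1) ∧ (p1 ∨ p5)): β-rule — branch into F ((p1 ↔ p1) ∨ p1)  //  F (p1 ∨ p5).
          branch 2.2.1 (add F ((p1 ↔ p1) ∨ p1)):
            F ((p1 ↔ p1) ∨ p1): α-rule — add F (p1 ↔ p1), F p1.
            × closes — contains both p1 and ¬p1.
          branch 2.2.2 (add F (p1 ∨ p5)):
            F (p1 ∨ p5): α-rule — add F p1, F p5.
            × closes — contains both p1 and ¬p1.
4 branches closed, 3 open.
Each open branch fixes some atoms; the unmentioned ones are free. Counting distinct full assignments: branch {p4=true, p5=true} (p1, p2, p3) contributes 8 new; branch {p4=false, p5=false} (p1, p2, p3) contributes 8 new; branch {p1=false, p3=true, p5=false} (p2, p4) contributes 2 new. Total: 18.

18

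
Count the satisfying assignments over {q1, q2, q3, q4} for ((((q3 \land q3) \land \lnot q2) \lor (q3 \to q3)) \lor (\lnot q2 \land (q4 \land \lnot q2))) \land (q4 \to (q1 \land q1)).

12

Initial set: {(((((q3 \land q3) \land \lnot q2) \lor (q3 \to q3)) \lor (\lnot q2 \land (q4 \land \lnot q2))) \land (q4 \to (q1 \land q1)))}.
(((((q3 \land q3) \land \lnot q2) \lor (q3 \to q3)) \lor (\lnot q2 \land (q4 \land \lnot q2))) \land (q4 \to (q1 \land q1))): α-rule — add ((((q3 \land q3) \land \lnot q2) \lor (q3 \to q3)) \lor (\lnot q2 \land (q4 \land \lnot q2))), (q4 \to (q1 \land q1)).
((((q3 \land q3) \land \lnot q2) \lor (q3 \to q3)) \lor (\lnot q2 \land (q4 \land \lnot q2))): β-rule — branch into (((q3 \land q3) \land \lnot q2) \lor (q3 \to q3))  //  (\lnot q2 \land (q4 \land \lnot q2)).
  branch 1 (add (((q3 \land q3) \land \lnot q2) \lor (q3 \to q3))):
    (q4 \to (q1 \land q1)): β-rule — branch into \lnot q4  //  (q1 \land q1).
      branch 1.1 (add \lnot q4):
        (((q3 \land q3) \land \lnot q2) \lor (q3 \to q3)): β-rule — branch into ((q3 \land q3) \land \lnot q2)  //  (q3 \to q3).
          branch 1.1.1 (add ((q3 \land q3) \land \lnot q2)):
            ((q3 \land q3) \land \lnot q2): α-rule — add (q3 \land q3), \lnot q2.
            (q3 \land q3): α-rule — add q3, q3.
            ○ open, literals {q2=F, q3=T, q4=F}.
          branch 1.1.2 (add (q3 \to q3)):
            (q3 \to q3): β-rule — branch into \lnot q3  //  q3.
              branch 1.1.2.1 (add \lnot q3):
                ○ open, literals {q3=F, q4=F}.
              branch 1.1.2.2 (add q3):
                ○ open, literals {q3=T, q4=F}.
      branch 1.2 (add (q1 \land q1)):
        (q1 \land q1): α-rule — add q1, q1.
        (((q3 \land q3) \land \lnot q2) \lor (q3 \to q3)): β-rule — branch into ((q3 \land q3) \land \lnot q2)  //  (q3 \to q3).
          branch 1.2.1 (add ((q3 \land q3) \land \lnot q2)):
            ((q3 \land q3) \land \lnot q2): α-rule — add (q3 \land q3), \lnot q2.
            (q3 \land q3): α-rule — add q3, q3.
            ○ open, literals {q1=T, q2=F, q3=T}.
          branch 1.2.2 (add (q3 \to q3)):
            (q3 \to q3): β-rule — branch into \lnot q3  //  q3.
              branch 1.2.2.1 (add \lnot q3):
                ○ open, literals {q1=T, q3=F}.
              branch 1.2.2.2 (add q3):
                ○ open, literals {q1=T, q3=T}.
  branch 2 (add (\lnot q2 \land (q4 \land \lnot q2))):
    (\lnot q2 \land (q4 \land \lnot q2)): α-rule — add \lnot q2, (q4 \land \lnot q2).
    (q4 \land \lnot q2): α-rule — add q4, \lnot q2.
    (q4 \to (q1 \land q1)): β-rule — branch into \lnot q4  //  (q1 \land q1).
      branch 2.1 (add \lnot q4):
        × closes — contains both q4 and \lnot q4.
      branch 2.2 (add (q1 \land q1)):
        (q1 \land q1): α-rule — add q1, q1.
        ○ open, literals {q1=T, q2=F, q4=T}.
1 branch closed, 7 open.
Each open branch fixes some atoms; the unmentioned ones are free. Counting distinct full assignments: branch {q2=F, q3=T, q4=F} (q1) contributes 2 new; branch {q3=F, q4=F} (q1, q2) contributes 4 new; branch {q3=T, q4=F} (q1, q2) contributes 2 new; branch {q1=T, q2=F, q3=T} (q4) contributes 1 new; branch {q1=T, q3=F} (q2, q4) contributes 2 new; branch {q1=T, q3=T} (q2, q4) contributes 1 new; branch {q1=T, q2=F, q4=T} (q3) contributes 0 new. Total: 12.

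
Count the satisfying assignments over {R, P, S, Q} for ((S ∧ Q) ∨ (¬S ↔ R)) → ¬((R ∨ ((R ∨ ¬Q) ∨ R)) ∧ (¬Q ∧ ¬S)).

14

Initial set: {(((S ∧ Q) ∨ (¬S ↔ R)) → ¬((R ∨ ((R ∨ ¬Q) ∨ R)) ∧ (¬Q ∧ ¬S)))}.
(((S ∧ Q) ∨ (¬S ↔ R)) → ¬((R ∨ ((R ∨ ¬Q) ∨ R)) ∧ (¬Q ∧ ¬S))): β-rule — branch into ¬((S ∧ Q) ∨ (¬S ↔ R))  //  ¬((R ∨ ((R ∨ ¬Q) ∨ R)) ∧ (¬Q ∧ ¬S)).
  branch 1 (add ¬((S ∧ Q) ∨ (¬S ↔ R))):
    ¬((S ∧ Q) ∨ (¬S ↔ R)): α-rule — add ¬(S ∧ Q), ¬(¬S ↔ R).
    ¬(S ∧ Q): β-rule — branch into ¬S  //  ¬Q.
      branch 1.1 (add ¬S):
        ¬(¬S ↔ R): β-rule — branch into ¬S, ¬R  //  ¬¬S, R.
          branch 1.1.1 (add ¬S, ¬R):
            ○ open, literals {R=0, S=0}.
          branch 1.1.2 (add ¬¬S, R):
            × closes — contains both S and ¬S.
      branch 1.2 (add ¬Q):
        ¬(¬S ↔ R): β-rule — branch into ¬S, ¬R  //  ¬¬S, R.
          branch 1.2.1 (add ¬S, ¬R):
            ○ open, literals {Q=0, R=0, S=0}.
          branch 1.2.2 (add ¬¬S, R):
            ○ open, literals {Q=0, R=1, S=1}.
  branch 2 (add ¬((R ∨ ((R ∨ ¬Q) ∨ R)) ∧ (¬Q ∧ ¬S))):
    ¬((R ∨ ((R ∨ ¬Q) ∨ R)) ∧ (¬Q ∧ ¬S)): β-rule — branch into ¬(R ∨ ((R ∨ ¬Q) ∨ R))  //  ¬(¬Q ∧ ¬S).
      branch 2.1 (add ¬(R ∨ ((R ∨ ¬Q) ∨ R))):
        ¬(R ∨ ((R ∨ ¬Q) ∨ R)): α-rule — add ¬R, ¬((R ∨ ¬Q) ∨ R).
        ¬((R ∨ ¬Q) ∨ R): α-rule — add ¬(R ∨ ¬Q), ¬R.
        ¬(R ∨ ¬Q): α-rule — add ¬R, ¬¬Q.
        ○ open, literals {Q=1, R=0}.
      branch 2.2 (add ¬(¬Q ∧ ¬S)):
        ¬(¬Q ∧ ¬S): β-rule — branch into ¬¬Q  //  ¬¬S.
          branch 2.2.1 (add ¬¬Q):
            ○ open, literals {Q=1}.
          branch 2.2.2 (add ¬¬S):
            ○ open, literals {S=1}.
1 branch closed, 6 open.
Each open branch fixes some atoms; the unmentioned ones are free. Counting distinct full assignments: branch {R=0, S=0} (P, Q) contributes 4 new; branch {Q=0, R=0, S=0} (P) contributes 0 new; branch {Q=0, R=1, S=1} (P) contributes 2 new; branch {Q=1, R=0} (P, S) contributes 2 new; branch {Q=1} (R, P, S) contributes 4 new; branch {S=1} (R, P, Q) contributes 2 new. Total: 14.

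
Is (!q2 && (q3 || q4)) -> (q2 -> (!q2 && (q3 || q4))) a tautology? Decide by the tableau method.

Valid

Assume the negation and expand:
Initial set: {!((!q2 && (q3 || q4)) -> (q2 -> (!q2 && (q3 || q4))))}.
!((!q2 && (q3 || q4)) -> (q2 -> (!q2 && (q3 || q4)))): α-rule — add (!q2 && (q3 || q4)), !(q2 -> (!q2 && (q3 || q4))).
(!q2 && (q3 || q4)): α-rule — add !q2, (q3 || q4).
!(q2 -> (!q2 && (q3 || q4))): α-rule — add q2, !(!q2 && (q3 || q4)).
× closes — contains both q2 and !q2.
All 1 branch closes.
Every branch closed, so the negation is unsatisfiable and the formula is valid.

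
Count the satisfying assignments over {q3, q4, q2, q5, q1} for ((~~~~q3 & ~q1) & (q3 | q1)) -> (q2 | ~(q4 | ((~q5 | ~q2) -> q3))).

Initial set: {(((~~~~q3 & ~q1) & (q3 | q1)) -> (q2 | ~(q4 | ((~q5 | ~q2) -> q3))))}.
(((~~~~q3 & ~q1) & (q3 | q1)) -> (q2 | ~(q4 | ((~q5 | ~q2) -> q3)))): β-rule — branch into ~((~~~~q3 & ~q1) & (q3 | q1))  //  (q2 | ~(q4 | ((~q5 | ~q2) -> q3))).
  branch 1 (add ~((~~~~q3 & ~q1) & (q3 | q1))):
    ~((~~~~q3 & ~q1) & (q3 | q1)): β-rule — branch into ~(~~~~q3 & ~q1)  //  ~(q3 | q1).
      branch 1.1 (add ~(~~~~q3 & ~q1)):
        ~(~~~~q3 & ~q1): β-rule — branch into ~~~~~q3  //  ~~q1.
          branch 1.1.1 (add ~~~~~q3):
            ~~~~~q3: drop double negation, giving ~~~q3.
            ~~~q3: drop double negation, giving ~q3.
            ○ open, literals {q3=false}.
          branch 1.1.2 (add ~~q1):
            ○ open, literals {q1=true}.
      branch 1.2 (add ~(q3 | q1)):
        ~(q3 | q1): α-rule — add ~q3, ~q1.
        ○ open, literals {q1=false, q3=false}.
  branch 2 (add (q2 | ~(q4 | ((~q5 | ~q2) -> q3)))):
    (q2 | ~(q4 | ((~q5 | ~q2) -> q3))): β-rule — branch into q2  //  ~(q4 | ((~q5 | ~q2) -> q3)).
      branch 2.1 (add q2):
        ○ open, literals {q2=true}.
      branch 2.2 (add ~(q4 | ((~q5 | ~q2) -> q3))):
        ~(q4 | ((~q5 | ~q2) -> q3)): α-rule — add ~q4, ~((~q5 | ~q2) -> q3).
        ~((~q5 | ~q2) -> q3): α-rule — add (~q5 | ~q2), ~q3.
        (~q5 | ~q2): β-rule — branch into ~q5  //  ~q2.
          branch 2.2.1 (add ~q5):
            ○ open, literals {q3=false, q4=false, q5=false}.
          branch 2.2.2 (add ~q2):
            ○ open, literals {q2=false, q3=false, q4=false}.
0 branches closed, 6 open.
Each open branch fixes some atoms; the unmentioned ones are free. Counting distinct full assignments: branch {q3=false} (q4, q2, q5, q1) contributes 16 new; branch {q1=true} (q3, q4, q2, q5) contributes 8 new; branch {q1=false, q3=false} (q4, q2, q5) contributes 0 new; branch {q2=true} (q3, q4, q5, q1) contributes 4 new; branch {q3=false, q4=false, q5=false} (q2, q1) contributes 0 new; branch {q2=false, q3=false, q4=false} (q5, q1) contributes 0 new. Total: 28.

28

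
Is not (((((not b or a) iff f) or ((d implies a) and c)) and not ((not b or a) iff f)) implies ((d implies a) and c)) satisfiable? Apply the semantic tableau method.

Initial set: {not (((((not b or a) iff f) or ((d implies a) and c)) and not ((not b or a) iff f)) implies ((d implies a) and c))}.
not (((((not b or a) iff f) or ((d implies a) and c)) and not ((not b or a) iff f)) implies ((d implies a) and c)): α-rule — add ((((not b or a) iff f) or ((d implies a) and c)) and not ((not b or a) iff f)), not ((d implies a) and c).
((((not b or a) iff f) or ((d implies a) and c)) and not ((not b or a) iff f)): α-rule — add (((not b or a) iff f) or ((d implies a) and c)), not ((not b or a) iff f).
not ((d implies a) and c): β-rule — branch into not (d implies a)  //  not c.
  branch 1 (add not (d implies a)):
    not (d implies a): α-rule — add d, not a.
    (((not b or a) iff f) or ((d implies a) and c)): β-rule — branch into ((not b or a) iff f)  //  ((d implies a) and c).
      branch 1.1 (add ((not b or a) iff f)):
        not ((not b or a) iff f): β-rule — branch into (not b or a), not f  //  not (not b or a), f.
          branch 1.1.1 (add (not b or a), not f):
            ((not b or a) iff f): β-rule — branch into (not b or a), f  //  not (not b or a), not f.
              branch 1.1.1.1 (add (not b or a), f):
                × closes — contains both f and not f.
              branch 1.1.1.2 (add not (not b or a), not f):
                not (not b or a): α-rule — add not not b, not a.
                (not b or a): β-rule — branch into not b  //  a.
                  branch 1.1.1.2.1 (add not b):
                    × closes — contains both b and not b.
                  branch 1.1.1.2.2 (add a):
                    × closes — contains both a and not a.
          branch 1.1.2 (add not (not b or a), f):
            not (not b or a): α-rule — add not not b, not a.
            ((not b or a) iff f): β-rule — branch into (not b or a), f  //  not (not b or a), not f.
              branch 1.1.2.1 (add (not b or a), f):
                (not b or a): β-rule — branch into not b  //  a.
                  branch 1.1.2.1.1 (add not b):
                    × closes — contains both b and not b.
                  branch 1.1.2.1.2 (add a):
                    × closes — contains both a and not a.
              branch 1.1.2.2 (add not (not b or a), not f):
                × closes — contains both f and not f.
      branch 1.2 (add ((d implies a) and c)):
        ((d implies a) and c): α-rule — add (d implies a), c.
        not ((not b or a) iff f): β-rule — branch into (not b or a), not f  //  not (not b or a), f.
          branch 1.2.1 (add (not b or a), not f):
            (d implies a): β-rule — branch into not d  //  a.
              branch 1.2.1.1 (add not d):
                × closes — contains both d and not d.
              branch 1.2.1.2 (add a):
                × closes — contains both a and not a.
          branch 1.2.2 (add not (not b or a), f):
            not (not b or a): α-rule — add not not b, not a.
            (d implies a): β-rule — branch into not d  //  a.
              branch 1.2.2.1 (add not d):
                × closes — contains both d and not d.
              branch 1.2.2.2 (add a):
                × closes — contains both a and not a.
  branch 2 (add not c):
    (((not b or a) iff f) or ((d implies a) and c)): β-rule — branch into ((not b or a) iff f)  //  ((d implies a) and c).
      branch 2.1 (add ((not b or a) iff f)):
        not ((not b or a) iff f): β-rule — branch into (not b or a), not f  //  not (not b or a), f.
          branch 2.1.1 (add (not b or a), not f):
            ((not b or a) iff f): β-rule — branch into (not b or a), f  //  not (not b or a), not f.
              branch 2.1.1.1 (add (not b or a), f):
                × closes — contains both f and not f.
              branch 2.1.1.2 (add not (not b or a), not f):
                not (not b or a): α-rule — add not not b, not a.
                (not b or a): β-rule — branch into not b  //  a.
                  branch 2.1.1.2.1 (add not b):
                    × closes — contains both b and not b.
                  branch 2.1.1.2.2 (add a):
                    × closes — contains both a and not a.
          branch 2.1.2 (add not (not b or a), f):
            not (not b or a): α-rule — add not not b, not a.
            ((not b or a) iff f): β-rule — branch into (not b or a), f  //  not (not b or a), not f.
              branch 2.1.2.1 (add (not b or a), f):
                (not b or a): β-rule — branch into not b  //  a.
                  branch 2.1.2.1.1 (add not b):
                    × closes — contains both b and not b.
                  branch 2.1.2.1.2 (add a):
                    × closes — contains both a and not a.
              branch 2.1.2.2 (add not (not b or a), not f):
                × closes — contains both f and not f.
      branch 2.2 (add ((d implies a) and c)):
        ((d implies a) and c): α-rule — add (d implies a), c.
        × closes — contains both c and not c.
All 17 branches close.
Every branch closed; the formula is unsatisfiable.

Unsatisfiable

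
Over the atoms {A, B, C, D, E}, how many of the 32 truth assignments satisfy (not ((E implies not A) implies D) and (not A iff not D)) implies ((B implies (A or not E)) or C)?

Initial set: {((not ((E implies not A) implies D) and (not A iff not D)) implies ((B implies (A or not E)) or C))}.
((not ((E implies not A) implies D) and (not A iff not D)) implies ((B implies (A or not E)) or C)): β-rule — branch into not (not ((E implies not A) implies D) and (not A iff not D))  //  ((B implies (A or not E)) or C).
  branch 1 (add not (not ((E implies not A) implies D) and (not A iff not D))):
    not (not ((E implies not A) implies D) and (not A iff not D)): β-rule — branch into not not ((E implies not A) implies D)  //  not (not A iff not D).
      branch 1.1 (add not not ((E implies not A) implies D)):
        not not ((E implies not A) implies D): β-rule — branch into not (E implies not A)  //  D.
          branch 1.1.1 (add not (E implies not A)):
            not (E implies not A): α-rule — add E, not not A.
            ○ open, literals {A=T, E=T}.
          branch 1.1.2 (add D):
            ○ open, literals {D=T}.
      branch 1.2 (add not (not A iff not D)):
        not (not A iff not D): β-rule — branch into not A, not not D  //  not not A, not D.
          branch 1.2.1 (add not A, not not D):
            ○ open, literals {A=F, D=T}.
          branch 1.2.2 (add not not A, not D):
            ○ open, literals {A=T, D=F}.
  branch 2 (add ((B implies (A or not E)) or C)):
    ((B implies (A or not E)) or C): β-rule — branch into (B implies (A or not E))  //  C.
      branch 2.1 (add (B implies (A or not E))):
        (B implies (A or not E)): β-rule — branch into not B  //  (A or not E).
          branch 2.1.1 (add not B):
            ○ open, literals {B=F}.
          branch 2.1.2 (add (A or not E)):
            (A or not E): β-rule — branch into A  //  not E.
              branch 2.1.2.1 (add A):
                ○ open, literals {A=T}.
              branch 2.1.2.2 (add not E):
                ○ open, literals {E=F}.
      branch 2.2 (add C):
        ○ open, literals {C=T}.
0 branches closed, 8 open.
Each open branch fixes some atoms; the unmentioned ones are free. Counting distinct full assignments: branch {A=T, E=T} (B, C, D) contributes 8 new; branch {D=T} (A, B, C, E) contributes 12 new; branch {A=F, D=T} (B, C, E) contributes 0 new; branch {A=T, D=F} (B, C, E) contributes 4 new; branch {B=F} (A, C, D, E) contributes 4 new; branch {A=T} (B, C, D, E) contributes 0 new; branch {E=F} (A, B, C, D) contributes 2 new; branch {C=T} (A, B, D, E) contributes 1 new. Total: 31.

31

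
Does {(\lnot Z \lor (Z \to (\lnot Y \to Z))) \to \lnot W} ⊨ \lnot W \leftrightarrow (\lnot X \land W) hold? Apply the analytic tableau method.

No

Initial set: {T ((\lnot Z \lor (Z \to (\lnot Y \to Z))) \to \lnot W); F (\lnot W \leftrightarrow (\lnot X \land W))}.
T ((\lnot Z \lor (Z \to (\lnot Y \to Z))) \to \lnot W): β-rule — branch into F (\lnot Z \lor (Z \to (\lnot Y \to Z)))  //  T \lnot W.
  branch 1 (add F (\lnot Z \lor (Z \to (\lnot Y \to Z)))):
    F (\lnot Z \lor (Z \to (\lnot Y \to Z))): α-rule — add F \lnot Z, F (Z \to (\lnot Y \to Z)).
    F (Z \to (\lnot Y \to Z)): α-rule — add T Z, F (\lnot Y \to Z).
    F (\lnot Y \to Z): α-rule — add T \lnot Y, F Z.
    × closes — contains both Z and \lnot Z.
  branch 2 (add T \lnot W):
    F (\lnot W \leftrightarrow (\lnot X \land W)): β-rule — branch into T \lnot W, F (\lnot X \land W)  //  F \lnot W, T (\lnot X \land W).
      branch 2.1 (add T \lnot W, F (\lnot X \land W)):
        F (\lnot X \land W): β-rule — branch into F \lnot X  //  F W.
          branch 2.1.1 (add F \lnot X):
            ○ open, literals {W=false, X=true}.
          branch 2.1.2 (add F W):
            ○ open, literals {W=false}.
      branch 2.2 (add F \lnot W, T (\lnot X \land W)):
        × closes — contains both W and \lnot W.
2 branches closed, 2 open.
An open branch gives a countermodel: W=false, X=true (unmentioned atoms arbitrary); the premises hold there but the conclusion fails.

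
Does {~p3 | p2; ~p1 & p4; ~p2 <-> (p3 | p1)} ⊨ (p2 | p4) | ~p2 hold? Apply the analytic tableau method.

Initial set: {(~p3 | p2); (~p1 & p4); (~p2 <-> (p3 | p1)); ~((p2 | p4) | ~p2)}.
(~p1 & p4): α-rule — add ~p1, p4.
~((p2 | p4) | ~p2): α-rule — add ~(p2 | p4), ~~p2.
~(p2 | p4): α-rule — add ~p2, ~p4.
× closes — contains both p2 and ~p2.
All 1 branch closes.
Every branch closed, so the premises entail the conclusion.

Yes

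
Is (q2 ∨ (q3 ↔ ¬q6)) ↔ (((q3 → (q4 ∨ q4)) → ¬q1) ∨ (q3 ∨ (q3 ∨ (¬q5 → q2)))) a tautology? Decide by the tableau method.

Not valid

Assume the negation and expand:
Initial set: {¬((q2 ∨ (q3 ↔ ¬q6)) ↔ (((q3 → (q4 ∨ q4)) → ¬q1) ∨ (q3 ∨ (q3 ∨ (¬q5 → q2)))))}.
¬((q2 ∨ (q3 ↔ ¬q6)) ↔ (((q3 → (q4 ∨ q4)) → ¬q1) ∨ (q3 ∨ (q3 ∨ (¬q5 → q2))))): β-rule — branch into (q2 ∨ (q3 ↔ ¬q6)), ¬(((q3 → (q4 ∨ q4)) → ¬q1) ∨ (q3 ∨ (q3 ∨ (¬q5 → q2))))  //  ¬(q2 ∨ (q3 ↔ ¬q6)), (((q3 → (q4 ∨ q4)) → ¬q1) ∨ (q3 ∨ (q3 ∨ (¬q5 → q2)))).
  branch 1 (add (q2 ∨ (q3 ↔ ¬q6)), ¬(((q3 → (q4 ∨ q4)) → ¬q1) ∨ (q3 ∨ (q3 ∨ (¬q5 → q2))))):
    ¬(((q3 → (q4 ∨ q4)) → ¬q1) ∨ (q3 ∨ (q3 ∨ (¬q5 → q2)))): α-rule — add ¬((q3 → (q4 ∨ q4)) → ¬q1), ¬(q3 ∨ (q3 ∨ (¬q5 → q2))).
    ¬((q3 → (q4 ∨ q4)) → ¬q1): α-rule — add (q3 → (q4 ∨ q4)), ¬¬q1.
    ¬(q3 ∨ (q3 ∨ (¬q5 → q2))): α-rule — add ¬q3, ¬(q3 ∨ (¬q5 → q2)).
    ¬(q3 ∨ (¬q5 → q2)): α-rule — add ¬q3, ¬(¬q5 → q2).
    ¬(¬q5 → q2): α-rule — add ¬q5, ¬q2.
    (q2 ∨ (q3 ↔ ¬q6)): β-rule — branch into q2  //  (q3 ↔ ¬q6).
      branch 1.1 (add q2):
        × closes — contains both q2 and ¬q2.
      branch 1.2 (add (q3 ↔ ¬q6)):
        (q3 → (q4 ∨ q4)): β-rule — branch into ¬q3  //  (q4 ∨ q4).
          branch 1.2.1 (add ¬q3):
            (q3 ↔ ¬q6): β-rule — branch into q3, ¬q6  //  ¬q3, ¬¬q6.
              branch 1.2.1.1 (add q3, ¬q6):
                × closes — contains both q3 and ¬q3.
              branch 1.2.1.2 (add ¬q3, ¬¬q6):
                ○ open, literals {q1=true, q2=false, q3=false, q5=false, q6=true}.
          branch 1.2.2 (add (q4 ∨ q4)):
            (q3 ↔ ¬q6): β-rule — branch into q3, ¬q6  //  ¬q3, ¬¬q6.
              branch 1.2.2.1 (add q3, ¬q6):
                × closes — contains both q3 and ¬q3.
              branch 1.2.2.2 (add ¬q3, ¬¬q6):
                (q4 ∨ q4): β-rule — branch into q4  //  q4.
                  branch 1.2.2.2.1 (add q4):
                    ○ open, literals {q1=true, q2=false, q3=false, q4=true, q5=false, q6=true}.
                  branch 1.2.2.2.2 (add q4):
                    ○ open, literals {q1=true, q2=false, q3=false, q4=true, q5=false, q6=true}.
  branch 2 (add ¬(q2 ∨ (q3 ↔ ¬q6)), (((q3 → (q4 ∨ q4)) → ¬q1) ∨ (q3 ∨ (q3 ∨ (¬q5 → q2))))):
    ¬(q2 ∨ (q3 ↔ ¬q6)): α-rule — add ¬q2, ¬(q3 ↔ ¬q6).
    (((q3 → (q4 ∨ q4)) → ¬q1) ∨ (q3 ∨ (q3 ∨ (¬q5 → q2)))): β-rule — branch into ((q3 → (q4 ∨ q4)) → ¬q1)  //  (q3 ∨ (q3 ∨ (¬q5 → q2))).
      branch 2.1 (add ((q3 → (q4 ∨ q4)) → ¬q1)):
        ¬(q3 ↔ ¬q6): β-rule — branch into q3, ¬¬q6  //  ¬q3, ¬q6.
          branch 2.1.1 (add q3, ¬¬q6):
            ((q3 → (q4 ∨ q4)) → ¬q1): β-rule — branch into ¬(q3 → (q4 ∨ q4))  //  ¬q1.
              branch 2.1.1.1 (add ¬(q3 → (q4 ∨ q4))):
                ¬(q3 → (q4 ∨ q4)): α-rule — add q3, ¬(q4 ∨ q4).
                ¬(q4 ∨ q4): α-rule — add ¬q4, ¬q4.
                ○ open, literals {q2=false, q3=true, q4=false, q6=true}.
              branch 2.1.1.2 (add ¬q1):
                ○ open, literals {q1=false, q2=false, q3=true, q6=true}.
          branch 2.1.2 (add ¬q3, ¬q6):
            ((q3 → (q4 ∨ q4)) → ¬q1): β-rule — branch into ¬(q3 → (q4 ∨ q4))  //  ¬q1.
              branch 2.1.2.1 (add ¬(q3 → (q4 ∨ q4))):
                ¬(q3 → (q4 ∨ q4)): α-rule — add q3, ¬(q4 ∨ q4).
                × closes — contains both q3 and ¬q3.
              branch 2.1.2.2 (add ¬q1):
                ○ open, literals {q1=false, q2=false, q3=false, q6=false}.
      branch 2.2 (add (q3 ∨ (q3 ∨ (¬q5 → q2)))):
        ¬(q3 ↔ ¬q6): β-rule — branch into q3, ¬¬q6  //  ¬q3, ¬q6.
          branch 2.2.1 (add q3, ¬¬q6):
            (q3 ∨ (q3 ∨ (¬q5 → q2))): β-rule — branch into q3  //  (q3 ∨ (¬q5 → q2)).
              branch 2.2.1.1 (add q3):
                ○ open, literals {q2=false, q3=true, q6=true}.
              branch 2.2.1.2 (add (q3 ∨ (¬q5 → q2))):
                (q3 ∨ (¬q5 → q2)): β-rule — branch into q3  //  (¬q5 → q2).
                  branch 2.2.1.2.1 (add q3):
                    ○ open, literals {q2=false, q3=true, q6=true}.
                  branch 2.2.1.2.2 (add (¬q5 → q2)):
                    (¬q5 → q2): β-rule — branch into ¬¬q5  //  q2.
                      branch 2.2.1.2.2.1 (add ¬¬q5):
                        ○ open, literals {q2=false, q3=true, q5=true, q6=true}.
                      branch 2.2.1.2.2.2 (add q2):
                        × closes — contains both q2 and ¬q2.
          branch 2.2.2 (add ¬q3, ¬q6):
            (q3 ∨ (q3 ∨ (¬q5 → q2))): β-rule — branch into q3  //  (q3 ∨ (¬q5 → q2)).
              branch 2.2.2.1 (add q3):
                × closes — contains both q3 and ¬q3.
              branch 2.2.2.2 (add (q3 ∨ (¬q5 → q2))):
                (q3 ∨ (¬q5 → q2)): β-rule — branch into q3  //  (¬q5 → q2).
                  branch 2.2.2.2.1 (add q3):
                    × closes — contains both q3 and ¬q3.
                  branch 2.2.2.2.2 (add (¬q5 → q2)):
                    (¬q5 → q2): β-rule — branch into ¬¬q5  //  q2.
                      branch 2.2.2.2.2.1 (add ¬¬q5):
                        ○ open, literals {q2=false, q3=false, q5=true, q6=false}.
                      branch 2.2.2.2.2.2 (add q2):
                        × closes — contains both q2 and ¬q2.
8 branches closed, 10 open.
An open branch gives a countermodel: q1=true, q2=false, q3=false, q5=false, q6=true (unmentioned atoms arbitrary); under it the original formula is false.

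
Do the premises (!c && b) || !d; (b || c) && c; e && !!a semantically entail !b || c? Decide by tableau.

Initial set: {T ((!c && b) || !d); T ((b || c) && c); T (e && !!a); F (!b || c)}.
T ((b || c) && c): α-rule — add T (b || c), T c.
T (e && !!a): α-rule — add T e, T !!a.
F (!b || c): α-rule — add F !b, F c.
× closes — contains both c and !c.
All 1 branch closes.
Every branch closed, so the premises entail the conclusion.

Yes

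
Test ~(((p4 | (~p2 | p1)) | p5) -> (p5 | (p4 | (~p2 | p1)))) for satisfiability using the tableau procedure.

Initial set: {T ~(((p4 | (~p2 | p1)) | p5) -> (p5 | (p4 | (~p2 | p1))))}.
T ~(((p4 | (~p2 | p1)) | p5) -> (p5 | (p4 | (~p2 | p1)))): α-rule — add T ((p4 | (~p2 | p1)) | p5), F (p5 | (p4 | (~p2 | p1))).
F (p5 | (p4 | (~p2 | p1))): α-rule — add F p5, F (p4 | (~p2 | p1)).
F (p4 | (~p2 | p1)): α-rule — add F p4, F (~p2 | p1).
F (~p2 | p1): α-rule — add F ~p2, F p1.
T ((p4 | (~p2 | p1)) | p5): β-rule — branch into T (p4 | (~p2 | p1))  //  T p5.
  branch 1 (add T (p4 | (~p2 | p1))):
    T (p4 | (~p2 | p1)): β-rule — branch into T p4  //  T (~p2 | p1).
      branch 1.1 (add T p4):
        × closes — contains both p4 and ~p4.
      branch 1.2 (add T (~p2 | p1)):
        T (~p2 | p1): β-rule — branch into T ~p2  //  T p1.
          branch 1.2.1 (add T ~p2):
            × closes — contains both p2 and ~p2.
          branch 1.2.2 (add T p1):
            × closes — contains both p1 and ~p1.
  branch 2 (add T p5):
    × closes — contains both p5 and ~p5.
All 4 branches close.
Every branch closed; the formula is unsatisfiable.

Unsatisfiable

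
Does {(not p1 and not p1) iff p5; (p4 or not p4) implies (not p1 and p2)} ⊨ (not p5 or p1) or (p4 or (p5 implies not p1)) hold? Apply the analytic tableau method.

Yes

Initial set: {((not p1 and not p1) iff p5); ((p4 or not p4) implies (not p1 and p2)); not ((not p5 or p1) or (p4 or (p5 implies not p1)))}.
not ((not p5 or p1) or (p4 or (p5 implies not p1))): α-rule — add not (not p5 or p1), not (p4 or (p5 implies not p1)).
not (not p5 or p1): α-rule — add not not p5, not p1.
not (p4 or (p5 implies not p1)): α-rule — add not p4, not (p5 implies not p1).
not (p5 implies not p1): α-rule — add p5, not not p1.
× closes — contains both p1 and not p1.
All 1 branch closes.
Every branch closed, so the premises entail the conclusion.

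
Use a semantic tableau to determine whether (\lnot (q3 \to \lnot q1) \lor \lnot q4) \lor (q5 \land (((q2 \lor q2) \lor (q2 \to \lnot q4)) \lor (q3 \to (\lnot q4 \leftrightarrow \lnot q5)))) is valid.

Assume the negation and expand:
Initial set: {\lnot ((\lnot (q3 \to \lnot q1) \lor \lnot q4) \lor (q5 \land (((q2 \lor q2) \lor (q2 \to \lnot q4)) \lor (q3 \to (\lnot q4 \leftrightarrow \lnot q5)))))}.
\lnot ((\lnot (q3 \to \lnot q1) \lor \lnot q4) \lor (q5 \land (((q2 \lor q2) \lor (q2 \to \lnot q4)) \lor (q3 \to (\lnot q4 \leftrightarrow \lnot q5))))): α-rule — add \lnot (\lnot (q3 \to \lnot q1) \lor \lnot q4), \lnot (q5 \land (((q2 \lor q2) \lor (q2 \to \lnot q4)) \lor (q3 \to (\lnot q4 \leftrightarrow \lnot q5)))).
\lnot (\lnot (q3 \to \lnot q1) \lor \lnot q4): α-rule — add \lnot \lnot (q3 \to \lnot q1), \lnot \lnot q4.
\lnot (q5 \land (((q2 \lor q2) \lor (q2 \to \lnot q4)) \lor (q3 \to (\lnot q4 \leftrightarrow \lnot q5)))): β-rule — branch into \lnot q5  //  \lnot (((q2 \lor q2) \lor (q2 \to \lnot q4)) \lor (q3 \to (\lnot q4 \leftrightarrow \lnot q5))).
  branch 1 (add \lnot q5):
    \lnot \lnot (q3 \to \lnot q1): β-rule — branch into \lnot q3  //  \lnot q1.
      branch 1.1 (add \lnot q3):
        ○ open, literals {q3=false, q4=true, q5=false}.
      branch 1.2 (add \lnot q1):
        ○ open, literals {q1=false, q4=true, q5=false}.
  branch 2 (add \lnot (((q2 \lor q2) \lor (q2 \to \lnot q4)) \lor (q3 \to (\lnot q4 \leftrightarrow \lnot q5)))):
    \lnot (((q2 \lor q2) \lor (q2 \to \lnot q4)) \lor (q3 \to (\lnot q4 \leftrightarrow \lnot q5))): α-rule — add \lnot ((q2 \lor q2) \lor (q2 \to \lnot q4)), \lnot (q3 \to (\lnot q4 \leftrightarrow \lnot q5)).
    \lnot ((q2 \lor q2) \lor (q2 \to \lnot q4)): α-rule — add \lnot (q2 \lor q2), \lnot (q2 \to \lnot q4).
    \lnot (q3 \to (\lnot q4 \leftrightarrow \lnot q5)): α-rule — add q3, \lnot (\lnot q4 \leftrightarrow \lnot q5).
    \lnot (q2 \lor q2): α-rule — add \lnot q2, \lnot q2.
    \lnot (q2 \to \lnot q4): α-rule — add q2, \lnot \lnot q4.
    × closes — contains both q2 and \lnot q2.
1 branch closed, 2 open.
An open branch gives a countermodel: q3=false, q4=true, q5=false (unmentioned atoms arbitrary); under it the original formula is false.

Not valid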